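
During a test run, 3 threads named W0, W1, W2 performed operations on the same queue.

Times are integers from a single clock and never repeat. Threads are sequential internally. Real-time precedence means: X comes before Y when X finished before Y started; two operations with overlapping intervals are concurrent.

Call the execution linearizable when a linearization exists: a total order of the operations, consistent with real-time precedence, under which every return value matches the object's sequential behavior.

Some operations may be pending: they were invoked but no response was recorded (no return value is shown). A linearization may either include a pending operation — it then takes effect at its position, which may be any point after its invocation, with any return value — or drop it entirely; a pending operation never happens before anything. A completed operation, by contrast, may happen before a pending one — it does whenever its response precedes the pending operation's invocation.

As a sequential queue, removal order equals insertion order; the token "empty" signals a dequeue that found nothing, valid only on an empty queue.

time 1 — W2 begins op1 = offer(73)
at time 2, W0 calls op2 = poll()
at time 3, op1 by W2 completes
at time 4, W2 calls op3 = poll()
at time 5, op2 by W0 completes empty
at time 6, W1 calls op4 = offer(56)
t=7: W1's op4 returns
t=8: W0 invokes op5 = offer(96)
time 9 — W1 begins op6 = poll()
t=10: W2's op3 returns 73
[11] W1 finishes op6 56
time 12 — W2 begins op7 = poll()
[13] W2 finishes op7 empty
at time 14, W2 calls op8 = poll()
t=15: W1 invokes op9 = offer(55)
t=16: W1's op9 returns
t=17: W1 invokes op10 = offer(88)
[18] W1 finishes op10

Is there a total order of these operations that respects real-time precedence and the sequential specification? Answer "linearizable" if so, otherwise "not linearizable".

one valid linearization: op1, op3, op2, op4, op6, op7, op5, op8, op9, op10
after step 1 (op1 offer(73)): queue <73>
after step 2 (op3 poll() → 73): queue <>
after step 3 (op2 poll() → empty): queue <>
after step 4 (op4 offer(56)): queue <56>
after step 5 (op6 poll() → 56): queue <>
after step 6 (op7 poll() → empty): queue <>
after step 7 (op5 offer(96) (pending, included)): queue <96>
after step 8 (op8 poll() (pending, included)): queue <>
after step 9 (op9 offer(55)): queue <55>
after step 10 (op10 offer(88)): queue <55,88>

linearizable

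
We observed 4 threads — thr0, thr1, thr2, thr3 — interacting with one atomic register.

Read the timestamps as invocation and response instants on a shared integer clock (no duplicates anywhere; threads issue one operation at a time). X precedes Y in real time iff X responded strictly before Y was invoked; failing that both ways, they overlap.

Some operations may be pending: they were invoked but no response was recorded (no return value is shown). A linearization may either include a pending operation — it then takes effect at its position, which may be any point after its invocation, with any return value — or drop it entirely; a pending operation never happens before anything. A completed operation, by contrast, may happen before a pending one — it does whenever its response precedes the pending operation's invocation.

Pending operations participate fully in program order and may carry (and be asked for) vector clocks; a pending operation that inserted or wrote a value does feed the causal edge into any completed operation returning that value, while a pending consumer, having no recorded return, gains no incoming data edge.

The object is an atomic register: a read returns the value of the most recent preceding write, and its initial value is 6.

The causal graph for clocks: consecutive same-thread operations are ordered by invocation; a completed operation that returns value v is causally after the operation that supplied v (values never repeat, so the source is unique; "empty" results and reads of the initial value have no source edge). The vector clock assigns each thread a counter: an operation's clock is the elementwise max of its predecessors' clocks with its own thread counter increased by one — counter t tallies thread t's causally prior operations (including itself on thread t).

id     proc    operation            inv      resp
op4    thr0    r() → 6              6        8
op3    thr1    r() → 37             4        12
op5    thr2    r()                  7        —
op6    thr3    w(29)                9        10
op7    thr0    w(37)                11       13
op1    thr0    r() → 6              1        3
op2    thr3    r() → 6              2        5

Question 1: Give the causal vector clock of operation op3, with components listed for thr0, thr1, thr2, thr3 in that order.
op2 (invocation 2): nothing precedes it; thr3's component alone gives (0, 0, 0, 1)
op5 (invocation 7): nothing precedes it; thr2's component alone gives (0, 0, 1, 0)
op1 (invocation 1): nothing precedes it; thr0's component alone gives (1, 0, 0, 0)
from VC(op2)=(0, 0, 0, 1), op6 (invoked 9) maxes components and bumps thr3 → (0, 0, 0, 2)
from VC(op1)=(1, 0, 0, 0), op4 (invoked 6) maxes components and bumps thr0 → (2, 0, 0, 0)
from VC(op4)=(2, 0, 0, 0), op7 (invoked 11) maxes components and bumps thr0 → (3, 0, 0, 0)
from VC(op7)=(3, 0, 0, 0), op3 (invoked 4) maxes components and bumps thr1 → (3, 1, 0, 0)
target: VC(op3) = (3, 1, 0, 0)

(3, 1, 0, 0)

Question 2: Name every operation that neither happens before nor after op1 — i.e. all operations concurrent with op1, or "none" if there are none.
overlap test against op1 [1,3]: concurrent iff the interval meets 1..3
op2 [2,5]: concurrent
op3 [4,12]: after
op4 [6,8]: after
op5 [7,…): after
op6 [9,10]: after
op7 [11,13]: after

op2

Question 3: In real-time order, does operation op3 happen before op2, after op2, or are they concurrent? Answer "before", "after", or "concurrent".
op3 spans [4,12], op2 spans [2,5]
the intervals overlap in both directions

concurrent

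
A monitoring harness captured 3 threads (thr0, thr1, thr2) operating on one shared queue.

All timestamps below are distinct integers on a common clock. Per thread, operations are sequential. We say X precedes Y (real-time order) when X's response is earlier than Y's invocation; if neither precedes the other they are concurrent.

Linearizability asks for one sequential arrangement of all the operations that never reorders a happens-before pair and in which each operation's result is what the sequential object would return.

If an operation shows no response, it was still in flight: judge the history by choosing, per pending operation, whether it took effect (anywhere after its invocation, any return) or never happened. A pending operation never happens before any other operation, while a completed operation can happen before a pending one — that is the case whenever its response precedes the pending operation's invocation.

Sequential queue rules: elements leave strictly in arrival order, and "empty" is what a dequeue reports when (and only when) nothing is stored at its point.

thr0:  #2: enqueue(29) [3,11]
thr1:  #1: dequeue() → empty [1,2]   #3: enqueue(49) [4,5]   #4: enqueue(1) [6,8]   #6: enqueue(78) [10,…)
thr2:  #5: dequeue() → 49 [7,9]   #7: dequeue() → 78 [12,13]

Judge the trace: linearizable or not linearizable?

not linearizable

through event 12 a valid linearization exists; event 13 (#7 responding at time 13) ends that
checked exhaustively: 8 real-time-consistent orders of 6 completed operations, zero legal queue replays
including or dropping the 1 pending operation (#6) in any combination fails
take #1, #2, #3, #4, #5, #7 (pending dropped): step 5 already fails, because #5 dequeue() → 49 cannot occur there
take #1, #2, #3, #5, #4, #7 (pending dropped): step 4 already fails, because #5 dequeue() → 49 cannot occur there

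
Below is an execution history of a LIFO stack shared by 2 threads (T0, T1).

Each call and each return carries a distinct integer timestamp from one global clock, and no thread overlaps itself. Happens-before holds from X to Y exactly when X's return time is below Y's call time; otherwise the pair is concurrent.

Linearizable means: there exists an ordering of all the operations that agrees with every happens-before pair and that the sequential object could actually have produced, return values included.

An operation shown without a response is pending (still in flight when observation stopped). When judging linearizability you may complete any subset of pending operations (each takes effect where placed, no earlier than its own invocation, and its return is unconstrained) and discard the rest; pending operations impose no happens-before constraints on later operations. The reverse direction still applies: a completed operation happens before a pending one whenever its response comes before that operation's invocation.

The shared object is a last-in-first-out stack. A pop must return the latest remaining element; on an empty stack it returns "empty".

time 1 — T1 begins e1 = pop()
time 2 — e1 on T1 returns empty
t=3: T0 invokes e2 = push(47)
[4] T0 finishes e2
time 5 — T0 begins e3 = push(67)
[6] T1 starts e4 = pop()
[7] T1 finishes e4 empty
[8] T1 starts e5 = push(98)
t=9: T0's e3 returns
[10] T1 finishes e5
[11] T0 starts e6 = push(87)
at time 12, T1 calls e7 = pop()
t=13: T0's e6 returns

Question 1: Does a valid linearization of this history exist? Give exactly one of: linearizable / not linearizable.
not linearizable

the violation lands at event 7, e4's response at time 7: events 1..6 linearize, events 1..7 do not
exactly one order of the 3 completed ops respects real time; the LIFO stack replay fails
every completion of the 1 pending operation (e3) was checked; none linearizes
sample order e1, e2, e4 (pending dropped) stalls at step 3 — e4 pop() → empty has no legal effect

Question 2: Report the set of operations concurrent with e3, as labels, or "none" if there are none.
Answer: e4, e5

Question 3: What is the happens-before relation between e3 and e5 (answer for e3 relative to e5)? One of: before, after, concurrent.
Answer: concurrent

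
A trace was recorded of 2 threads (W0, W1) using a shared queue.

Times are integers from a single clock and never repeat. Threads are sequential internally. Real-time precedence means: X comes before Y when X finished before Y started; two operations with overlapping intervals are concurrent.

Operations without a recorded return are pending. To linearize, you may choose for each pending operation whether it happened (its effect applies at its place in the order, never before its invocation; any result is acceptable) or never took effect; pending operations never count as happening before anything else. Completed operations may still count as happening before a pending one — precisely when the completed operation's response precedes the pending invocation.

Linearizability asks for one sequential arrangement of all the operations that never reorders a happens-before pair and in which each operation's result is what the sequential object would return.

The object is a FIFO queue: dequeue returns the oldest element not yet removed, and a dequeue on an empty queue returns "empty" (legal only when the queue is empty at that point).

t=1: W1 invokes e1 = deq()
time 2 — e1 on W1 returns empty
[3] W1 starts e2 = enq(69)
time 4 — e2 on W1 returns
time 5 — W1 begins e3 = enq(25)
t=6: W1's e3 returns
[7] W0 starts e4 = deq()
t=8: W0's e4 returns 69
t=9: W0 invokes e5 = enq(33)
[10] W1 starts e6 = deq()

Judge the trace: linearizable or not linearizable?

a witness: e1, e2, e3, e4
1. e1 deq() → empty, leaving queue <>
2. e2 enq(69), leaving queue <69>
3. e3 enq(25), leaving queue <69,25>
4. e4 deq() → 69, leaving queue <25>

linearizable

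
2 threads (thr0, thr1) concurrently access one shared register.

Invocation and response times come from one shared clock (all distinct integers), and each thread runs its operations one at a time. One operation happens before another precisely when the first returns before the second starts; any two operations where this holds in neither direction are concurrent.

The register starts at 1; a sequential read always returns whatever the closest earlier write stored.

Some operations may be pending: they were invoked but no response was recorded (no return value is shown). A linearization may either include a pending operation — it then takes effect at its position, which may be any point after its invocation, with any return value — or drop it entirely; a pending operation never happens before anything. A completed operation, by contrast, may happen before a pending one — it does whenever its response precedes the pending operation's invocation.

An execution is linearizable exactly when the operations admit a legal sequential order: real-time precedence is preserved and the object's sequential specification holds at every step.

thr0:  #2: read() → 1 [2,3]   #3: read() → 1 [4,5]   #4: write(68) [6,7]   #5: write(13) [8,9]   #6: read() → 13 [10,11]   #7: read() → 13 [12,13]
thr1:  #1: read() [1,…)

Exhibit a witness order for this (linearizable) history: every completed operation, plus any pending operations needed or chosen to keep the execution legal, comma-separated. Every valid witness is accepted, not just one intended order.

#1, #2, #3, #4, #5, #6, #7

1. #1 read() (pending, included), leaving value 1
2. #2 read() → 1, leaving value 1
3. #3 read() → 1, leaving value 1
4. #4 write(68), leaving value 68
5. #5 write(13), leaving value 13
6. #6 read() → 13, leaving value 13
7. #7 read() → 13, leaving value 13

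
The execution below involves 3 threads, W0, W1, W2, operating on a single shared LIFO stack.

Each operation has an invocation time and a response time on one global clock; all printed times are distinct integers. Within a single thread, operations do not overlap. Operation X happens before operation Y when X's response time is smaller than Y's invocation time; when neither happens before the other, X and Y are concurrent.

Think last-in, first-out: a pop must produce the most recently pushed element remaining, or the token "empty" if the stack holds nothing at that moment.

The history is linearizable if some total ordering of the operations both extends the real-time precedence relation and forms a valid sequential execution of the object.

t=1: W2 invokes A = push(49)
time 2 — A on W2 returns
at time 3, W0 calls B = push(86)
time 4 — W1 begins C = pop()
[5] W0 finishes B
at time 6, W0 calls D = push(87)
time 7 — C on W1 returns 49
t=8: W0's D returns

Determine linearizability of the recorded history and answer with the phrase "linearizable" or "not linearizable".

witness order: A, C, B, D
after step 1 (A push(49)): stack <49>
after step 2 (C pop() → 49): stack <>
after step 3 (B push(86)): stack <86>
after step 4 (D push(87)): stack <86,87>

linearizable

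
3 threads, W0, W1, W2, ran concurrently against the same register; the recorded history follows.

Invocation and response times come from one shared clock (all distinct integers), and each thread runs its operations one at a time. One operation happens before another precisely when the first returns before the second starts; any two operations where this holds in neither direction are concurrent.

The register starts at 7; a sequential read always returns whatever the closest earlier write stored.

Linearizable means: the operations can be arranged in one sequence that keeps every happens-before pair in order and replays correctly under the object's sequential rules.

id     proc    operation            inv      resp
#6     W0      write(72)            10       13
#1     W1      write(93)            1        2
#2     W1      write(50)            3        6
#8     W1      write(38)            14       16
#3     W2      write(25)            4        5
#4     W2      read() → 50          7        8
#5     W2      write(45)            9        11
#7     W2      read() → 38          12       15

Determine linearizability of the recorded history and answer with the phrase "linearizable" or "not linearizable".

linearizable

witness order: #1, #3, #2, #4, #5, #6, #8, #7
after step 1 (#1 write(93)): value 93
after step 2 (#3 write(25)): value 25
after step 3 (#2 write(50)): value 50
after step 4 (#4 read() → 50): value 50
after step 5 (#5 write(45)): value 45
after step 6 (#6 write(72)): value 72
after step 7 (#8 write(38)): value 38
after step 8 (#7 read() → 38): value 38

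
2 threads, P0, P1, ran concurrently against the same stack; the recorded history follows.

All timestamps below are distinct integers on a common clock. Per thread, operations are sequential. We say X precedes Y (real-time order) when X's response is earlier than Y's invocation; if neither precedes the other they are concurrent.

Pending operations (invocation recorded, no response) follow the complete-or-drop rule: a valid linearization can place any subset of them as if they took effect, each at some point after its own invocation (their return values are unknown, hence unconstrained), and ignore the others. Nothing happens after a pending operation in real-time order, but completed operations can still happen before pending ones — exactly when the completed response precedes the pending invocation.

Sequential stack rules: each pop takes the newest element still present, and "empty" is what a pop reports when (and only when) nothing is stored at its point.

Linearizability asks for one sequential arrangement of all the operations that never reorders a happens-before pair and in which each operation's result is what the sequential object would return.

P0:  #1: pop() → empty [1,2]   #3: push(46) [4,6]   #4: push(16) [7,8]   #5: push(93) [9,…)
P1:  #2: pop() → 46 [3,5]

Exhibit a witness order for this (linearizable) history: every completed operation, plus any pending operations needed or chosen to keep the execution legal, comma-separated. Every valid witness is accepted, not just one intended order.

1. #1 pop() → empty, leaving stack <>
2. #3 push(46), leaving stack <46>
3. #2 pop() → 46, leaving stack <>
4. #4 push(16), leaving stack <16>

#1, #3, #2, #4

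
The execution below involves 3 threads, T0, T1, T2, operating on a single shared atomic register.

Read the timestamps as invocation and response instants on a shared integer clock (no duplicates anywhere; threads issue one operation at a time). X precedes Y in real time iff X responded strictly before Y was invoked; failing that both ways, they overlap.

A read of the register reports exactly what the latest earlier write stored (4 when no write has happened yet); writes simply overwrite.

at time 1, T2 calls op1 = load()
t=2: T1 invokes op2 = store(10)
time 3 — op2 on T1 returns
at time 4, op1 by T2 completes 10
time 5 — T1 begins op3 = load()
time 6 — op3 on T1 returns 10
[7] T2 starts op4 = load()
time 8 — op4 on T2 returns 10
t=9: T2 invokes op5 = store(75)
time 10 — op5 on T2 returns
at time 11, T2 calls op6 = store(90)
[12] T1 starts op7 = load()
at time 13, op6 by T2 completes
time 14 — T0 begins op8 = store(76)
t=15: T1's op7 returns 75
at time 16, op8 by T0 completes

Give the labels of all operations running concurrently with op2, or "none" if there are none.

op2 spans [2,3]; an op avoiding the whole window 2..3 is ordered, any other is concurrent
op1 [1,4]: concurrent
op3 [5,6]: after
op4 [7,8]: after
op5 [9,10]: after
op6 [11,13]: after
op7 [12,15]: after
op8 [14,16]: after

op1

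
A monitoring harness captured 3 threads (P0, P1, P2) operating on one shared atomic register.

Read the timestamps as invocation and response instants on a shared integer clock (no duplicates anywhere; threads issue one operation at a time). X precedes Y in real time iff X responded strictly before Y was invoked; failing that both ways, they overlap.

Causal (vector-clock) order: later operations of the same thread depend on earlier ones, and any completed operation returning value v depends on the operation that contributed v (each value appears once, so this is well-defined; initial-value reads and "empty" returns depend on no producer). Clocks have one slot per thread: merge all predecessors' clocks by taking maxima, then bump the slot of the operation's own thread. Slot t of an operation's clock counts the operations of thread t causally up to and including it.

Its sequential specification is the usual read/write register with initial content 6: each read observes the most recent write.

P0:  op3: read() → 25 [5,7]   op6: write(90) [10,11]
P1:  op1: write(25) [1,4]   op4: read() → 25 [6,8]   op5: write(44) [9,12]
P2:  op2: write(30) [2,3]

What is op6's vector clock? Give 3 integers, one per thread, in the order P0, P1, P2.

(2, 1, 0)

no predecessors for op2 (invoked 2): P2 increments from zero → (0, 0, 1)
no predecessors for op1 (invoked 1): P1 increments from zero → (0, 1, 0)
op4 (invocation 6): componentwise max over VC(op1)=(0, 1, 0), +1 at P1, giving (0, 2, 0)
op3 (invocation 5): componentwise max over VC(op1)=(0, 1, 0), +1 at P0, giving (1, 1, 0)
op5 (invocation 9): componentwise max over VC(op4)=(0, 2, 0), +1 at P1, giving (0, 3, 0)
op6 (invocation 10): componentwise max over VC(op3)=(1, 1, 0), +1 at P0, giving (2, 1, 0)
target: VC(op6) = (2, 1, 0)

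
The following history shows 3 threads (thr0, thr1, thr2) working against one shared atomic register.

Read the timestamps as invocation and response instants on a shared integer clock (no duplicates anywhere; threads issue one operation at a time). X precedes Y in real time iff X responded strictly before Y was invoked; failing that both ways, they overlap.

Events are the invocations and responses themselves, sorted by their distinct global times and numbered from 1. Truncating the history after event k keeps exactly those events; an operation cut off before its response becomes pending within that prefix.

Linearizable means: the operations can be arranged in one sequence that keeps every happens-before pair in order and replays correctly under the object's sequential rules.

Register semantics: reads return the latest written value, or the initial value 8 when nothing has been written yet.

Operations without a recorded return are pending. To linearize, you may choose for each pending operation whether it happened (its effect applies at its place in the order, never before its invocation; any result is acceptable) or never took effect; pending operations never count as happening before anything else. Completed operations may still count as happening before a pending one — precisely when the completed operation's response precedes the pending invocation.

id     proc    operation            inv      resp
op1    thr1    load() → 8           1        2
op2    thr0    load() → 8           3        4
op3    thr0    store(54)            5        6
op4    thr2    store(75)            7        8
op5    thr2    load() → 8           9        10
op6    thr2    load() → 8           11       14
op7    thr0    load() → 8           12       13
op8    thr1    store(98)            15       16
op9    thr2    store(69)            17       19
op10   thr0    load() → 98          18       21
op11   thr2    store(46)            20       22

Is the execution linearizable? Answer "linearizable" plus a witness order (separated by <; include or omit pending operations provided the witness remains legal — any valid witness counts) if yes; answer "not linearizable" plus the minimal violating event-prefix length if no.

not linearizable — minimal violating prefix: 10 events

through event 9 a valid linearization exists; event 10 (op5 responding at time 10) ends that
exactly one order of the 5 completed ops respects real time; the atomic register replay fails
sample order op1, op2, op3, op4, op5 stalls at step 5 — op5 load() → 8 has no legal effect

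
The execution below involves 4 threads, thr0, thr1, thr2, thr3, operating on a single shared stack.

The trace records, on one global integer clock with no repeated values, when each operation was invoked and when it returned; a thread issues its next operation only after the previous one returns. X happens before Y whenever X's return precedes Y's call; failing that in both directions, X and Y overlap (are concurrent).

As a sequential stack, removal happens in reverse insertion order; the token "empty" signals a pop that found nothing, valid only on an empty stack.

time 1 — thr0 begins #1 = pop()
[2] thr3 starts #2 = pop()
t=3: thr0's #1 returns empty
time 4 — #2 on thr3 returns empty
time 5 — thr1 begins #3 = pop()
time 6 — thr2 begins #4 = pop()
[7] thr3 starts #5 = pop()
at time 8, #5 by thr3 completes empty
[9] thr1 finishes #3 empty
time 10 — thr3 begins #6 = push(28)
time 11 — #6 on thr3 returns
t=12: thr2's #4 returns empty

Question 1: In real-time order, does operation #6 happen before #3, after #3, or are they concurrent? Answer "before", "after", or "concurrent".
after

#6 spans [10,11], #3 spans [5,9]
resp(#3)=9 < inv(#6)=10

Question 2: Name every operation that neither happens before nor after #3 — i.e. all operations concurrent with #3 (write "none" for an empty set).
#4, #5

#3 spans [5,9]; an op avoiding the whole window 5..9 is ordered, any other is concurrent
#1 [1,3]: before
#2 [2,4]: before
#4 [6,12]: concurrent
#5 [7,8]: concurrent
#6 [10,11]: after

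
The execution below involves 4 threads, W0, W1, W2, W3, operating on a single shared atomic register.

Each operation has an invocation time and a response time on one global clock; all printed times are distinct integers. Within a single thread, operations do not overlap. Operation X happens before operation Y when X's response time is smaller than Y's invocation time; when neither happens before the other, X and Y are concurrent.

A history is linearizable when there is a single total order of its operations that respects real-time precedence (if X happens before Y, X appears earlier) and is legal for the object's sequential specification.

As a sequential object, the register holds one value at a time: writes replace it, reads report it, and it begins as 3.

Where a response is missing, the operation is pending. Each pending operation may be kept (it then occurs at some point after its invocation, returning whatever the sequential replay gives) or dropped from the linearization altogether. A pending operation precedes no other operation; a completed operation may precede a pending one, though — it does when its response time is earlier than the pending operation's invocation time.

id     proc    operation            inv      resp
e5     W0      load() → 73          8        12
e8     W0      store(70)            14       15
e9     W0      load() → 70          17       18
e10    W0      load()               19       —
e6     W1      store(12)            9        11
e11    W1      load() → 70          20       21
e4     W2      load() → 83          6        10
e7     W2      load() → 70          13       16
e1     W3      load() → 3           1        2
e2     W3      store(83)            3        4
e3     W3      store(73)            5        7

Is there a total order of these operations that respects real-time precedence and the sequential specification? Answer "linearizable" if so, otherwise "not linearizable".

witness order: e1, e2, e4, e3, e5, e6, e8, e7, e9, e10, e11
1. e1 load() → 3, leaving value 3
2. e2 store(83), leaving value 83
3. e4 load() → 83, leaving value 83
4. e3 store(73), leaving value 73
5. e5 load() → 73, leaving value 73
6. e6 store(12), leaving value 12
7. e8 store(70), leaving value 70
8. e7 load() → 70, leaving value 70
9. e9 load() → 70, leaving value 70
10. e10 load() (pending, included), leaving value 70
11. e11 load() → 70, leaving value 70

linearizable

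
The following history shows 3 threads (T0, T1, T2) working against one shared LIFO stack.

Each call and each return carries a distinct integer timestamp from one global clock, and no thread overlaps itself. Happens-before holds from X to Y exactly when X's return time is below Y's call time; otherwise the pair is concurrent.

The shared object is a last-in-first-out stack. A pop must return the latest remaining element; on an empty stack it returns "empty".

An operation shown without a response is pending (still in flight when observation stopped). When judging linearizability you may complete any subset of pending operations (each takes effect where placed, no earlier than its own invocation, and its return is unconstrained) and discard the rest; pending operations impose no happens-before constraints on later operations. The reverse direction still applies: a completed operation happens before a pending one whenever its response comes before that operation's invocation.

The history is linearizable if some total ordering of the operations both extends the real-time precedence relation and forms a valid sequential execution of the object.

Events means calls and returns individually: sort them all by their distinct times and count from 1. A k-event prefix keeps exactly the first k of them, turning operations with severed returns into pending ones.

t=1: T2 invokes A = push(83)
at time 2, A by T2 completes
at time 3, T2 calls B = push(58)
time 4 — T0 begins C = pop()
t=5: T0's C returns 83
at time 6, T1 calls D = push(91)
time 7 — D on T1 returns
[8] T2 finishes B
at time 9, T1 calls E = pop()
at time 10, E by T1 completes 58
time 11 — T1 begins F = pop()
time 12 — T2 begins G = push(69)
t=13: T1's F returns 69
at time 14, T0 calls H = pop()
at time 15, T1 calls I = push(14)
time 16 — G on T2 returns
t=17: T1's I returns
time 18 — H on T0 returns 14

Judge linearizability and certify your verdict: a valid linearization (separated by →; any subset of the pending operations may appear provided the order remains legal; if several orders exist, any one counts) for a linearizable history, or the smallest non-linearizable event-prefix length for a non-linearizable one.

linearizable — witness: A → C → D → B → E → G → F → I → H

after step 1 (A push(83)): stack <83>
after step 2 (C pop() → 83): stack <>
after step 3 (D push(91)): stack <91>
after step 4 (B push(58)): stack <91,58>
after step 5 (E pop() → 58): stack <91>
after step 6 (G push(69)): stack <91,69>
after step 7 (F pop() → 69): stack <91>
after step 8 (I push(14)): stack <91,14>
after step 9 (H pop() → 14): stack <91>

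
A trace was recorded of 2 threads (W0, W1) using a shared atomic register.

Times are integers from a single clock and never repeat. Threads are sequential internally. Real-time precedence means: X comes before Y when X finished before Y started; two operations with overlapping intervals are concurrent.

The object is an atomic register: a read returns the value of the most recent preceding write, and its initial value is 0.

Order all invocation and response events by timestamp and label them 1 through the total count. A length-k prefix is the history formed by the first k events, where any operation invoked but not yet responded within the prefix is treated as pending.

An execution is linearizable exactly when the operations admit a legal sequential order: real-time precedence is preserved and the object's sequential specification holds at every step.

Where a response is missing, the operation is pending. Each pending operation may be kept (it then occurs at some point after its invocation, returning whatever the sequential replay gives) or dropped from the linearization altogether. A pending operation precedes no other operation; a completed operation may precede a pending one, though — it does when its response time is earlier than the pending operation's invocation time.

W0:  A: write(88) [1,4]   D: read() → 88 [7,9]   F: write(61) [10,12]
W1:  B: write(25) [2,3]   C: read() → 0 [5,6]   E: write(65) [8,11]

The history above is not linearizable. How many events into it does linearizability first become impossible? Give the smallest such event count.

6

events 1..5 are still linearizable — one witness is A, B:
step 1: A write(88) — value 88
step 2: B write(25) — value 25
with event 6 included (C responding at time 6), all real-time-consistent orders fail
sample order A, B, C stalls at step 3 — C read() → 0 has no legal effect
sample order B, A, C stalls at step 3 — C read() → 0 has no legal effect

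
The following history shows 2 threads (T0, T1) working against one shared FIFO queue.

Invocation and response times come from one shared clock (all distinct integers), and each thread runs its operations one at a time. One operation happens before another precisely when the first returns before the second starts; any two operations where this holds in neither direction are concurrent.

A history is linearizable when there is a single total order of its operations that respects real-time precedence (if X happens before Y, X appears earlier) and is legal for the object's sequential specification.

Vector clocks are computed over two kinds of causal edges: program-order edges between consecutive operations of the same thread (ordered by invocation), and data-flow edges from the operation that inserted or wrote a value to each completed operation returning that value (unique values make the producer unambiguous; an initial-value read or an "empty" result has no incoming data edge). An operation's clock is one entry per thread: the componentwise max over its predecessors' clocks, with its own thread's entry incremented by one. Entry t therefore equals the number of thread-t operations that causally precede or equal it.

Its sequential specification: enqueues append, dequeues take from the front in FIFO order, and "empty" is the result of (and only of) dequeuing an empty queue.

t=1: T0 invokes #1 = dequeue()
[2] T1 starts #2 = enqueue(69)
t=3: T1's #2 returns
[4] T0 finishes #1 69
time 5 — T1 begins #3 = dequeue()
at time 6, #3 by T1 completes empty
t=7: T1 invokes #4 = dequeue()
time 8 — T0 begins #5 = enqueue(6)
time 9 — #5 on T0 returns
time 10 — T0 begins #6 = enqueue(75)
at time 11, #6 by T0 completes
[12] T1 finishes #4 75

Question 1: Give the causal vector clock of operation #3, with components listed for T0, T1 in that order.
(0, 2)

invoked at 2, #2 has no predecessors; its own T1 bump gives (0, 1)
merge at #3 (invoked 5): VC(#2)=(0, 1), own-thread bump on T1 → (0, 2)
merge at #1 (invoked 1): VC(#2)=(0, 1), own-thread bump on T0 → (1, 1)
merge at #5 (invoked 8): VC(#1)=(1, 1), own-thread bump on T0 → (2, 1)
merge at #6 (invoked 10): VC(#5)=(2, 1), own-thread bump on T0 → (3, 1)
merge at #4 (invoked 7): VC(#3)=(0, 2), VC(#6)=(3, 1), own-thread bump on T1 → (3, 3)
target: VC(#3) = (0, 2)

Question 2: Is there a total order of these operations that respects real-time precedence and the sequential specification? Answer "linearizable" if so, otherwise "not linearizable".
not linearizable

through event 11 a valid linearization exists; event 12 (#4 responding at time 12) ends that
the 6 completed operations admit 6 real-time orders; each fails the FIFO queue replay
e.g. #1, #2, #3, #4, #5, #6: illegal at step 1, since #1 dequeue() → 69 cannot apply there
e.g. #1, #2, #3, #5, #4, #6: illegal at step 1, since #1 dequeue() → 69 cannot apply there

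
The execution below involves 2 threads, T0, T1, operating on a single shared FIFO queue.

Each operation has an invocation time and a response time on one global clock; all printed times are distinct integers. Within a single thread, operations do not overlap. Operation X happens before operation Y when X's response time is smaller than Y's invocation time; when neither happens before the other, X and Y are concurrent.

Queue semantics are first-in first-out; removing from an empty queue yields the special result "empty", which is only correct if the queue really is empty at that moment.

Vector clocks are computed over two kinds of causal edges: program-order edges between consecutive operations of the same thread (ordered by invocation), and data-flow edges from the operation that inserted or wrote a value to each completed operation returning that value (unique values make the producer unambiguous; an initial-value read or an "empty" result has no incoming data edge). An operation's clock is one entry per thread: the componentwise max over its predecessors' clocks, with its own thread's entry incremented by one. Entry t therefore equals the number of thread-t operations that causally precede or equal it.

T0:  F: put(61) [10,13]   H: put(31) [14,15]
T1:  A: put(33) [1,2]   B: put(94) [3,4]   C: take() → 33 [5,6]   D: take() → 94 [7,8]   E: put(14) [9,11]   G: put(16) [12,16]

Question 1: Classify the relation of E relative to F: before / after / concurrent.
E spans [9,11], F spans [10,13]
the intervals overlap in both directions

concurrent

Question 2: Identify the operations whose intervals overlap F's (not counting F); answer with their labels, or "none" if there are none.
F spans [10,13]; an op avoiding the whole window 10..13 is ordered, any other is concurrent
A [1,2]: before
B [3,4]: before
C [5,6]: before
D [7,8]: before
E [9,11]: concurrent
G [12,16]: concurrent
H [14,15]: after

E, G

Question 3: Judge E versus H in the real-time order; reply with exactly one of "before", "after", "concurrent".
E spans [9,11], H spans [14,15]
resp(E)=11 < inv(H)=14

before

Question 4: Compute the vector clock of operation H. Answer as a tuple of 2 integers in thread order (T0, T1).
A (invocation 1): nothing precedes it; T1's component alone gives (0, 1)
F (invocation 10): nothing precedes it; T0's component alone gives (1, 0)
VC(B, invoked at 3): max of VC(A)=(0, 1), then +1 on thread T1 → (0, 2)
VC(H, invoked at 14): max of VC(F)=(1, 0), then +1 on thread T0 → (2, 0)
VC(C, invoked at 5): max of VC(A)=(0, 1), VC(B)=(0, 2), then +1 on thread T1 → (0, 3)
VC(D, invoked at 7): max of VC(B)=(0, 2), VC(C)=(0, 3), then +1 on thread T1 → (0, 4)
VC(E, invoked at 9): max of VC(D)=(0, 4), then +1 on thread T1 → (0, 5)
VC(G, invoked at 12): max of VC(E)=(0, 5), then +1 on thread T1 → (0, 6)
target: VC(H) = (2, 0)

(2, 0)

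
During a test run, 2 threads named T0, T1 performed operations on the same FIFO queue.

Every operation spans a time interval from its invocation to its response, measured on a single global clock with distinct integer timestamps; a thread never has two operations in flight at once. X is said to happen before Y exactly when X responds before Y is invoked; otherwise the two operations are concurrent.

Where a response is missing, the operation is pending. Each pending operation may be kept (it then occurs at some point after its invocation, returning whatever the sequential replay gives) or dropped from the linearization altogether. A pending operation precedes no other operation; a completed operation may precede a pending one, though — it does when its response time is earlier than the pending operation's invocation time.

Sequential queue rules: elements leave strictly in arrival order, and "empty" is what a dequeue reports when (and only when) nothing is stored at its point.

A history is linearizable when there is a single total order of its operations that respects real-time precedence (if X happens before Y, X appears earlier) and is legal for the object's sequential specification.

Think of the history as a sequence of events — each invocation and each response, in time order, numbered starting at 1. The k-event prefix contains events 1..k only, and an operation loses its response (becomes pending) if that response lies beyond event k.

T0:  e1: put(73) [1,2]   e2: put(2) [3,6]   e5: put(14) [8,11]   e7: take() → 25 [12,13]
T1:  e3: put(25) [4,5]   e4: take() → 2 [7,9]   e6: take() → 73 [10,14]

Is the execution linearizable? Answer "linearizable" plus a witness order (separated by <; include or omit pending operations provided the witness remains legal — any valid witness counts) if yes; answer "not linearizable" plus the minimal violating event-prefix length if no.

prefix check: 1..8 passes, 1..9 fails once e4's time-9 response joins
4 completed operations, 2 real-time-consistent orders — every FIFO queue replay fails
completion choices over the 1 pending operation (e5) were checked; none helps
e.g. e1, e2, e3, e4 (pending dropped): illegal at step 4, since e4 take() → 2 cannot apply there
e.g. e1, e3, e2, e4 (pending dropped): illegal at step 4, since e4 take() → 2 cannot apply there

not linearizable — minimal violating prefix: 9 events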